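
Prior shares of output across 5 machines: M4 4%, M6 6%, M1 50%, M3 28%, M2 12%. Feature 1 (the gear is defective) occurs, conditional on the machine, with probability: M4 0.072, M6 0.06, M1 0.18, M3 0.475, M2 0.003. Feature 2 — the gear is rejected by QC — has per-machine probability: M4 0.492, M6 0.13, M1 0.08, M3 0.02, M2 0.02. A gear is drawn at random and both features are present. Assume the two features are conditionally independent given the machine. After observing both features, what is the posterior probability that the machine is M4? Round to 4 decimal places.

Prior × likelihood for each hypothesis:
  M4: 0.04 × 0.072 × 0.492 = 0.00141696
  M6: 0.06 × 0.06 × 0.13 = 0.000468
  M1: 0.5 × 0.18 × 0.08 = 0.0072
  M3: 0.28 × 0.475 × 0.02 = 0.00266
  M2: 0.12 × 0.003 × 0.02 = 0.0000072
Normalizing constant = 0.01175216.
P(M4 | evidence) = 0.00141696 / 0.01175216 ≈ 0.1206.

0.1206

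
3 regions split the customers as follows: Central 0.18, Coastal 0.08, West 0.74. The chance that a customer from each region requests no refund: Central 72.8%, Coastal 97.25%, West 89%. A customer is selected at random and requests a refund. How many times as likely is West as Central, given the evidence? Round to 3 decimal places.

Taking complements, P(refund | each) = Central 0.272, Coastal 0.0275, West 0.11.
Prior × likelihood for each hypothesis:
  Central: 0.18 × 0.272 = 0.04896
  Coastal: 0.08 × 0.0275 = 0.0022
  West: 0.74 × 0.11 = 0.0814
Sum = 0.13256.
The ratio is 0.0814 / 0.04896 (the normalizer cancels) = 1.663.

1.663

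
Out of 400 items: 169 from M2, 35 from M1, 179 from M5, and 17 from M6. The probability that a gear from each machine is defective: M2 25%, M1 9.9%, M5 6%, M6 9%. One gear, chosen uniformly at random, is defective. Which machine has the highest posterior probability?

Compute prior × likelihood for every hypothesis:
  M2: 0.4225 × 0.25 = 0.105625
  M1: 0.0875 × 0.099 = 0.0086625
  M5: 0.4475 × 0.06 = 0.02685
  M6: 0.0425 × 0.09 = 0.003825
Sum = 0.1449625.
Largest term belongs to M2, so M2 is most probable.

M2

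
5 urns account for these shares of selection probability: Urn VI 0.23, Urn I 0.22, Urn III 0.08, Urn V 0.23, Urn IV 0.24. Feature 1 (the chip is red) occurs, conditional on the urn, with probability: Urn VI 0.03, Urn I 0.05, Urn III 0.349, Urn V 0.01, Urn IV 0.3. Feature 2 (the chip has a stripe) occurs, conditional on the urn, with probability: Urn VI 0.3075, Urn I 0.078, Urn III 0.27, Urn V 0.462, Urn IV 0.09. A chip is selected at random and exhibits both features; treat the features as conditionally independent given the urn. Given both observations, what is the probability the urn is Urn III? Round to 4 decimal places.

0.4174

By Bayes' rule, posterior ∝ prior × likelihood:
  Urn VI: 0.23 × 0.03 × 0.3075 = 0.00212175
  Urn I: 0.22 × 0.05 × 0.078 = 0.000858
  Urn III: 0.08 × 0.349 × 0.27 = 0.0075384
  Urn V: 0.23 × 0.01 × 0.462 = 0.0010626
  Urn IV: 0.24 × 0.3 × 0.09 = 0.00648
Normalizing constant = 0.01806075.
P(Urn III | evidence) = 0.0075384 / 0.01806075 ≈ 0.4174.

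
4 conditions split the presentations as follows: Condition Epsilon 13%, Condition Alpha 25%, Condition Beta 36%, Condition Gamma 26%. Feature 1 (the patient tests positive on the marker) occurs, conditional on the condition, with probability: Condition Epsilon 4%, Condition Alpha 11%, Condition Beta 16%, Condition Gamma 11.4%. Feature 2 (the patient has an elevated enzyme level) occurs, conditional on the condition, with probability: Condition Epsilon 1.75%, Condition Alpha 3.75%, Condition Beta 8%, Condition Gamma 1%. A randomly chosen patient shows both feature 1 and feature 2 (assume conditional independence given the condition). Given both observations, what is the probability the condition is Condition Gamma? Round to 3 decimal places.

Unnormalized posteriors (prior × likelihood):
  Condition Epsilon: 0.13 × 0.04 × 0.0175 = 0.000091
  Condition Alpha: 0.25 × 0.11 × 0.0375 = 0.00103125
  Condition Beta: 0.36 × 0.16 × 0.08 = 0.004608
  Condition Gamma: 0.26 × 0.114 × 0.01 = 0.0002964
Total = 0.00602665.
P(Condition Gamma | evidence) = 0.0002964 / 0.00602665 ≈ 0.049.

0.049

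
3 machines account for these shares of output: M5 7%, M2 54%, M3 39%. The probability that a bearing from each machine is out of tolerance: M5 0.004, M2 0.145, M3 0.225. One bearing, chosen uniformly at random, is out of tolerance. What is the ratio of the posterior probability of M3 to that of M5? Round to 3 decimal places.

Prior × likelihood for each hypothesis:
  M5: 0.07 × 0.004 = 0.00028
  M2: 0.54 × 0.145 = 0.0783
  M3: 0.39 × 0.225 = 0.08775
Normalizing constant = 0.16633.
The ratio is 0.08775 / 0.00028 (the normalizer cancels) = 313.393.

313.393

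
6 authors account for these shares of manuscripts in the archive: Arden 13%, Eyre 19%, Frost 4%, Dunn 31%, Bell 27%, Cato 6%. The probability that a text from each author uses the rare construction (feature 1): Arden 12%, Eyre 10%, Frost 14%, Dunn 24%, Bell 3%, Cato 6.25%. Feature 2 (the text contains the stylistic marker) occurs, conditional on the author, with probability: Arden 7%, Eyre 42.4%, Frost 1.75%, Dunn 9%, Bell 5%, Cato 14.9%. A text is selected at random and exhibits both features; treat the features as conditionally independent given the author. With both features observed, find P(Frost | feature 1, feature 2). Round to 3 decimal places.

By Bayes' rule, posterior ∝ prior × likelihood:
  Arden: 0.13 × 0.12 × 0.07 = 0.001092
  Eyre: 0.19 × 0.1 × 0.424 = 0.008056
  Frost: 0.04 × 0.14 × 0.0175 = 0.000098
  Dunn: 0.31 × 0.24 × 0.09 = 0.006696
  Bell: 0.27 × 0.03 × 0.05 = 0.000405
  Cato: 0.06 × 0.0625 × 0.149 = 0.00055875
Normalizing constant = 0.01690575.
P(Frost | evidence) = 0.000098 / 0.01690575 ≈ 0.006.

0.006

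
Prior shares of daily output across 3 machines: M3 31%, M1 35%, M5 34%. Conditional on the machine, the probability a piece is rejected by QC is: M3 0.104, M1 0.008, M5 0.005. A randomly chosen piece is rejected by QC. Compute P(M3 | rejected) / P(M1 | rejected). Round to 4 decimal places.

11.5143

By Bayes' rule, posterior ∝ prior × likelihood:
  M3: 0.31 × 0.104 = 0.03224
  M1: 0.35 × 0.008 = 0.0028
  M5: 0.34 × 0.005 = 0.0017
Sum = 0.03674.
The ratio is 0.03224 / 0.0028 (the normalizer cancels) = 11.5143.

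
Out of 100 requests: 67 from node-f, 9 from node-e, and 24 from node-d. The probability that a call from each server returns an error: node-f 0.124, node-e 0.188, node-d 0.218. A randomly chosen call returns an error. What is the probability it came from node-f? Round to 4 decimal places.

Unnormalized posteriors (prior × likelihood):
  node-f: 0.67 × 0.124 = 0.08308
  node-e: 0.09 × 0.188 = 0.01692
  node-d: 0.24 × 0.218 = 0.05232
Total = 0.15232.
P(node-f | evidence) = 0.08308 / 0.15232 ≈ 0.5454.

0.5454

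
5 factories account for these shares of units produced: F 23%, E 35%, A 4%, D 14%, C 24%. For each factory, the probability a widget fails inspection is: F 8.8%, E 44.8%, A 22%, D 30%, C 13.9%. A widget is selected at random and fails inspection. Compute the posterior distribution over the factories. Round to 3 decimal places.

Unnormalized posteriors (prior × likelihood):
  F: 0.23 × 0.088 = 0.02024
  E: 0.35 × 0.448 = 0.1568
  A: 0.04 × 0.22 = 0.0088
  D: 0.14 × 0.3 = 0.042
  C: 0.24 × 0.139 = 0.03336
Sum = 0.2612.
P(F | nonconforming) = 0.02024/0.2612 ≈ 0.077
P(E | nonconforming) = 0.1568/0.2612 ≈ 0.600
P(A | nonconforming) = 0.0088/0.2612 ≈ 0.034
P(D | nonconforming) = 0.042/0.2612 ≈ 0.161
P(C | nonconforming) = 0.03336/0.2612 ≈ 0.128
(Check: 0.077+0.600+0.034+0.161+0.128 = 1.000.)

F 0.077, E 0.600, A 0.034, D 0.161, C 0.128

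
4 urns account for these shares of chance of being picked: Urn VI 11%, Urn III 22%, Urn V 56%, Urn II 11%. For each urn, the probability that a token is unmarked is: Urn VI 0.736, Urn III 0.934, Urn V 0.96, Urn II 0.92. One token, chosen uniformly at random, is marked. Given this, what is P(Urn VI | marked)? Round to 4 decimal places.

Taking complements, P(marked | each) = Urn VI 0.264, Urn III 0.066, Urn V 0.04, Urn II 0.08.
Unnormalized posteriors (prior × likelihood):
  Urn VI: 0.11 × 0.264 = 0.02904
  Urn III: 0.22 × 0.066 = 0.01452
  Urn V: 0.56 × 0.04 = 0.0224
  Urn II: 0.11 × 0.08 = 0.0088
Normalizing constant = 0.07476.
P(Urn VI | evidence) = 0.02904 / 0.07476 ≈ 0.3884.

0.3884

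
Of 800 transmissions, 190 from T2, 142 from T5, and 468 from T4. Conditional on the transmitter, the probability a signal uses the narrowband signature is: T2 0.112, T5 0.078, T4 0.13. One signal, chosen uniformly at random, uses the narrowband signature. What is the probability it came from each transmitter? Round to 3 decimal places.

Unnormalized posteriors (prior × likelihood):
  T2: 0.2375 × 0.112 = 0.0266
  T5: 0.1775 × 0.078 = 0.013845
  T4: 0.585 × 0.13 = 0.07605
Sum = 0.116495.
P(T2 | narrowband) = 0.0266/0.116495 ≈ 0.228
P(T5 | narrowband) = 0.013845/0.116495 ≈ 0.119
P(T4 | narrowband) = 0.07605/0.116495 ≈ 0.653

T2 0.228, T5 0.119, T4 0.653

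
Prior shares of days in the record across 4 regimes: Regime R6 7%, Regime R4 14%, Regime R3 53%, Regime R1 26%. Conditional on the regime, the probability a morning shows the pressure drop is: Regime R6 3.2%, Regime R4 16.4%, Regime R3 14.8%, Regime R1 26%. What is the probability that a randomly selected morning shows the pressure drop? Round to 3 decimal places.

Unnormalized posteriors (prior × likelihood):
  Regime R6: 0.07 × 0.032 = 0.00224
  Regime R4: 0.14 × 0.164 = 0.02296
  Regime R3: 0.53 × 0.148 = 0.07844
  Regime R1: 0.26 × 0.26 = 0.0676
P(drop) = 0.00224 + 0.02296 + 0.07844 + 0.0676 = 0.17124 → 0.171.

0.171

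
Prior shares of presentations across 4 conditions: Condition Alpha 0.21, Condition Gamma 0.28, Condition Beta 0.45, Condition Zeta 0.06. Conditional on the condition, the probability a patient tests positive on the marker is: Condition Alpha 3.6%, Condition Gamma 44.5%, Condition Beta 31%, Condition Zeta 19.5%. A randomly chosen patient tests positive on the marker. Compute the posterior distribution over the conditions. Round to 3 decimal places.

By Bayes' rule, posterior ∝ prior × likelihood:
  Condition Alpha: 0.21 × 0.036 = 0.00756
  Condition Gamma: 0.28 × 0.445 = 0.1246
  Condition Beta: 0.45 × 0.31 = 0.1395
  Condition Zeta: 0.06 × 0.195 = 0.0117
Total = 0.28336.
P(Condition Alpha | marker-positive) = 0.00756/0.28336 ≈ 0.027
P(Condition Gamma | marker-positive) = 0.1246/0.28336 ≈ 0.440
P(Condition Beta | marker-positive) = 0.1395/0.28336 ≈ 0.492
P(Condition Zeta | marker-positive) = 0.0117/0.28336 ≈ 0.041
(Check: 0.027+0.440+0.492+0.041 = 1.000.)

Condition Alpha 0.027, Condition Gamma 0.440, Condition Beta 0.492, Condition Zeta 0.041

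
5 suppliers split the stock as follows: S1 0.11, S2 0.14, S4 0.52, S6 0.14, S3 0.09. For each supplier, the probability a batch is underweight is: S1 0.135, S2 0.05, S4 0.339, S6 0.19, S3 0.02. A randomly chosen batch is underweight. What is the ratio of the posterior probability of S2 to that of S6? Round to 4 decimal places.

Compute prior × likelihood for every hypothesis:
  S1: 0.11 × 0.135 = 0.01485
  S2: 0.14 × 0.05 = 0.007
  S4: 0.52 × 0.339 = 0.17628
  S6: 0.14 × 0.19 = 0.0266
  S3: 0.09 × 0.02 = 0.0018
Sum = 0.22653.
The ratio is 0.007 / 0.0266 (the normalizer cancels) = 0.2632.

0.2632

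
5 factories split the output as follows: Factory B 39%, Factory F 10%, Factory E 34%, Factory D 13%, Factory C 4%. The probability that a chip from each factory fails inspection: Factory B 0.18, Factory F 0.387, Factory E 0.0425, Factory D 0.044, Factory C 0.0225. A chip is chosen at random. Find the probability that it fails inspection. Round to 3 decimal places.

Unnormalized posteriors (prior × likelihood):
  Factory B: 0.39 × 0.18 = 0.0702
  Factory F: 0.1 × 0.387 = 0.0387
  Factory E: 0.34 × 0.0425 = 0.01445
  Factory D: 0.13 × 0.044 = 0.00572
  Factory C: 0.04 × 0.0225 = 0.0009
P(nonconforming) = 0.0702 + 0.0387 + 0.01445 + 0.00572 + 0.0009 = 0.12997 → 0.130.

0.130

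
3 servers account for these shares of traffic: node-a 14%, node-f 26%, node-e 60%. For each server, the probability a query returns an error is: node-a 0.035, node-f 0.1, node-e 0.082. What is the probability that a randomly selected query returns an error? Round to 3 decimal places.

0.080

Prior × likelihood for each hypothesis:
  node-a: 0.14 × 0.035 = 0.0049
  node-f: 0.26 × 0.1 = 0.026
  node-e: 0.6 × 0.082 = 0.0492
P(error) = 0.0049 + 0.026 + 0.0492 = 0.0801 → 0.080.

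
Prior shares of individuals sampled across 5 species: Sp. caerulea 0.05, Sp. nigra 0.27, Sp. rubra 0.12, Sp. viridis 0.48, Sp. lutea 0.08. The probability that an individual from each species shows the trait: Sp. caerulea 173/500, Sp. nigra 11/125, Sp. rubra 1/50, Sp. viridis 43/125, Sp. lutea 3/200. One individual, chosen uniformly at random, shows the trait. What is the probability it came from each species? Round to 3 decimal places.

Sp. caerulea 0.082, Sp. nigra 0.113, Sp. rubra 0.011, Sp. viridis 0.787, Sp. lutea 0.006

Compute prior × likelihood for every hypothesis:
  Sp. caerulea: 0.05 × 0.346 = 0.0173
  Sp. nigra: 0.27 × 0.088 = 0.02376
  Sp. rubra: 0.12 × 0.02 = 0.0024
  Sp. viridis: 0.48 × 0.344 = 0.16512
  Sp. lutea: 0.08 × 0.015 = 0.0012
Normalizing constant = 0.20978.
P(Sp. caerulea | trait) = 0.0173/0.20978 ≈ 0.082
P(Sp. nigra | trait) = 0.02376/0.20978 ≈ 0.113
P(Sp. rubra | trait) = 0.0024/0.20978 ≈ 0.011
P(Sp. viridis | trait) = 0.16512/0.20978 ≈ 0.787
P(Sp. lutea | trait) = 0.0012/0.20978 ≈ 0.006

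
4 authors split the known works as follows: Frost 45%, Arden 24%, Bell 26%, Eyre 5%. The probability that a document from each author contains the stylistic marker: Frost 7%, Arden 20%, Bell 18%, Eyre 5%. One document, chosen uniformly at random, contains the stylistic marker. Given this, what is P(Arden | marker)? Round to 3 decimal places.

0.373

Unnormalized posteriors (prior × likelihood):
  Frost: 0.45 × 0.07 = 0.0315
  Arden: 0.24 × 0.2 = 0.048
  Bell: 0.26 × 0.18 = 0.0468
  Eyre: 0.05 × 0.05 = 0.0025
Normalizing constant = 0.1288.
P(Arden | evidence) = 0.048 / 0.1288 ≈ 0.373.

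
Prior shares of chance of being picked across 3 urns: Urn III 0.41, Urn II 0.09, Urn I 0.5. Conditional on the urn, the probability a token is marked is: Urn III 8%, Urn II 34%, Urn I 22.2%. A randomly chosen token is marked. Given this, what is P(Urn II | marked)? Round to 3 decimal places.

Compute prior × likelihood for every hypothesis:
  Urn III: 0.41 × 0.08 = 0.0328
  Urn II: 0.09 × 0.34 = 0.0306
  Urn I: 0.5 × 0.222 = 0.111
Total = 0.1744.
P(Urn II | evidence) = 0.0306 / 0.1744 ≈ 0.175.

0.175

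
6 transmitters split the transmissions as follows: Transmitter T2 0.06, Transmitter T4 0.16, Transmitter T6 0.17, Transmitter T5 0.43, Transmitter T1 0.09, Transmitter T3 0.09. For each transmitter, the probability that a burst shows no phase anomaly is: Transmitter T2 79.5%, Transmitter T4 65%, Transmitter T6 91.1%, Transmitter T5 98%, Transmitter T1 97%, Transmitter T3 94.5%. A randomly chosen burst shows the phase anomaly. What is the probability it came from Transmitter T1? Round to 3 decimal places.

0.027

Taking complements, P(anomaly | each) = Transmitter T2 0.205, Transmitter T4 0.35, Transmitter T6 0.089, Transmitter T5 0.02, Transmitter T1 0.03, Transmitter T3 0.055.
Prior × likelihood for each hypothesis:
  Transmitter T2: 0.06 × 0.205 = 0.0123
  Transmitter T4: 0.16 × 0.35 = 0.056
  Transmitter T6: 0.17 × 0.089 = 0.01513
  Transmitter T5: 0.43 × 0.02 = 0.0086
  Transmitter T1: 0.09 × 0.03 = 0.0027
  Transmitter T3: 0.09 × 0.055 = 0.00495
Sum = 0.09968.
P(Transmitter T1 | evidence) = 0.0027 / 0.09968 ≈ 0.027.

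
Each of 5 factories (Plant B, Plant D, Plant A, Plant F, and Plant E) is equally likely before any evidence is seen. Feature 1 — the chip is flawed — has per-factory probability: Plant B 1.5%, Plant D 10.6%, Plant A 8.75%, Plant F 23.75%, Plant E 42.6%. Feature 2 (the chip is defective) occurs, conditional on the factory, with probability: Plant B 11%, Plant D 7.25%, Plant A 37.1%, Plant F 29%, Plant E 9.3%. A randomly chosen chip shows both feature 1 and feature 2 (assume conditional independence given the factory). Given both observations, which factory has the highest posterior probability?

Plant F

With a uniform prior (1/5 each), posterior ∝ likelihood:
  Plant B: 0.015 × 0.11 = 0.00165
  Plant D: 0.106 × 0.0725 = 0.007685
  Plant A: 0.0875 × 0.371 = 0.0324625
  Plant F: 0.2375 × 0.29 = 0.068875
  Plant E: 0.426 × 0.093 = 0.039618
Total = 0.1502905.
Largest term belongs to Plant F, so Plant F is most probable.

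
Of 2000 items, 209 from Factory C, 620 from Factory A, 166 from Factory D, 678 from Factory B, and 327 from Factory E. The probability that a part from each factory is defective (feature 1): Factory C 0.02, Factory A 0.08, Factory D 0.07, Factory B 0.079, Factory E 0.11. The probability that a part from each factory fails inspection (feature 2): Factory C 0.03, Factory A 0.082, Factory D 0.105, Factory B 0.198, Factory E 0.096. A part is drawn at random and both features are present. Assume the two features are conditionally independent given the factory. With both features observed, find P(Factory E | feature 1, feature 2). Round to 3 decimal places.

0.177

Prior × likelihood for each hypothesis:
  Factory C: 0.1045 × 0.02 × 0.03 = 0.0000627
  Factory A: 0.31 × 0.08 × 0.082 = 0.0020336
  Factory D: 0.083 × 0.07 × 0.105 = 0.00061005
  Factory B: 0.339 × 0.079 × 0.198 = 0.005302638
  Factory E: 0.1635 × 0.11 × 0.096 = 0.00172656
Total = 0.009735548.
P(Factory E | evidence) = 0.00172656 / 0.009735548 ≈ 0.177.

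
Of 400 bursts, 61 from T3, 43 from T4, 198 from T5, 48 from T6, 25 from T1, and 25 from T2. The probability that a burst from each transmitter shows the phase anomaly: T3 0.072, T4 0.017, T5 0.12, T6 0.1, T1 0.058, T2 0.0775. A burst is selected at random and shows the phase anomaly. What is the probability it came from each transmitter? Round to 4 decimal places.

By Bayes' rule, posterior ∝ prior × likelihood:
  T3: 0.1525 × 0.072 = 0.01098
  T4: 0.1075 × 0.017 = 0.0018275
  T5: 0.495 × 0.12 = 0.0594
  T6: 0.12 × 0.1 = 0.012
  T1: 0.0625 × 0.058 = 0.003625
  T2: 0.0625 × 0.0775 = 0.00484375
Normalizing constant = 0.09267625.
P(T3 | anomaly) = 0.01098/0.09267625 ≈ 0.1185
P(T4 | anomaly) = 0.0018275/0.09267625 ≈ 0.0197
P(T5 | anomaly) = 0.0594/0.09267625 ≈ 0.6409
P(T6 | anomaly) = 0.012/0.09267625 ≈ 0.1295
P(T1 | anomaly) = 0.003625/0.09267625 ≈ 0.0391
P(T2 | anomaly) = 0.00484375/0.09267625 ≈ 0.0523

T3 0.1185, T4 0.0197, T5 0.6409, T6 0.1295, T1 0.0391, T2 0.0523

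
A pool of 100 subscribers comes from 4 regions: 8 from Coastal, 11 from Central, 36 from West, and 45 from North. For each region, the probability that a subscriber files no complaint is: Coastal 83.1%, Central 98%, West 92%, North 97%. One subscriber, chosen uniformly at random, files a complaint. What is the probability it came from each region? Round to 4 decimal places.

Coastal 0.2330, Central 0.0379, West 0.4964, North 0.2327

Taking complements, P(complaint | each) = Coastal 0.169, Central 0.02, West 0.08, North 0.03.
Unnormalized posteriors (prior × likelihood):
  Coastal: 0.08 × 0.169 = 0.01352
  Central: 0.11 × 0.02 = 0.0022
  West: 0.36 × 0.08 = 0.0288
  North: 0.45 × 0.03 = 0.0135
Sum = 0.05802.
P(Coastal | complaint) = 0.01352/0.05802 ≈ 0.2330
P(Central | complaint) = 0.0022/0.05802 ≈ 0.0379
P(West | complaint) = 0.0288/0.05802 ≈ 0.4964
P(North | complaint) = 0.0135/0.05802 ≈ 0.2327
(Check: 0.2330+0.0379+0.4964+0.2327 = 1.0000.)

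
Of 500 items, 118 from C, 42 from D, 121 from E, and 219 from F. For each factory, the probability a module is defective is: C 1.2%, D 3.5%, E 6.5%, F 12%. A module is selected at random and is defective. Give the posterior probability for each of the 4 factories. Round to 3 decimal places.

C 0.038, D 0.040, E 0.212, F 0.710

Prior × likelihood for each hypothesis:
  C: 0.236 × 0.012 = 0.002832
  D: 0.084 × 0.035 = 0.00294
  E: 0.242 × 0.065 = 0.01573
  F: 0.438 × 0.12 = 0.05256
Total = 0.074062.
P(C | defective) = 0.002832/0.074062 ≈ 0.038
P(D | defective) = 0.00294/0.074062 ≈ 0.040
P(E | defective) = 0.01573/0.074062 ≈ 0.212
P(F | defective) = 0.05256/0.074062 ≈ 0.710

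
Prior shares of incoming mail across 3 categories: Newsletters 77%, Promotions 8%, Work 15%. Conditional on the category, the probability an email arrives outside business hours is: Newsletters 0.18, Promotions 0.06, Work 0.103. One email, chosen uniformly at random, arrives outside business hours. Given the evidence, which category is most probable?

Unnormalized posteriors (prior × likelihood):
  Newsletters: 0.77 × 0.18 = 0.1386
  Promotions: 0.08 × 0.06 = 0.0048
  Work: 0.15 × 0.103 = 0.01545
Sum = 0.15885.
Largest term belongs to Newsletters, so Newsletters is most probable.

Newsletters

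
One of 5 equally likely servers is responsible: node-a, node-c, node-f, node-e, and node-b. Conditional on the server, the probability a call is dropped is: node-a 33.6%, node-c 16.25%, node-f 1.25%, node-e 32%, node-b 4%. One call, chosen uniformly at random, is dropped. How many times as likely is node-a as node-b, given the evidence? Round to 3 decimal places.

With a uniform prior (1/5 each), posterior ∝ likelihood:
  node-a: 0.336
  node-c: 0.1625
  node-f: 0.0125
  node-e: 0.32
  node-b: 0.04
Normalizing constant = 0.871.
The ratio is 0.336 / 0.04 (the normalizer cancels) = 8.400.

8.400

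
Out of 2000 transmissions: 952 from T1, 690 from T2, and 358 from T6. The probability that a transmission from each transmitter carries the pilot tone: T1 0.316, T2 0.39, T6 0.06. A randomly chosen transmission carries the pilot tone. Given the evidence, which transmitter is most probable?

Prior × likelihood for each hypothesis:
  T1: 0.476 × 0.316 = 0.150416
  T2: 0.345 × 0.39 = 0.13455
  T6: 0.179 × 0.06 = 0.01074
Total = 0.295706.
Largest term belongs to T1, so T1 is most probable.

T1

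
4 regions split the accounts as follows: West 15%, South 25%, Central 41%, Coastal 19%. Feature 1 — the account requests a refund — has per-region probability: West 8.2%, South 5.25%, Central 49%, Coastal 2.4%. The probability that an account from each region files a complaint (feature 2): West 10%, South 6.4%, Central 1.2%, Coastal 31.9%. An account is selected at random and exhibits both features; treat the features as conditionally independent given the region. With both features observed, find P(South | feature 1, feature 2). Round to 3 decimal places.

0.142

Unnormalized posteriors (prior × likelihood):
  West: 0.15 × 0.082 × 0.1 = 0.00123
  South: 0.25 × 0.0525 × 0.064 = 0.00084
  Central: 0.41 × 0.49 × 0.012 = 0.0024108
  Coastal: 0.19 × 0.024 × 0.319 = 0.00145464
Sum = 0.00593544.
P(South | evidence) = 0.00084 / 0.00593544 ≈ 0.142.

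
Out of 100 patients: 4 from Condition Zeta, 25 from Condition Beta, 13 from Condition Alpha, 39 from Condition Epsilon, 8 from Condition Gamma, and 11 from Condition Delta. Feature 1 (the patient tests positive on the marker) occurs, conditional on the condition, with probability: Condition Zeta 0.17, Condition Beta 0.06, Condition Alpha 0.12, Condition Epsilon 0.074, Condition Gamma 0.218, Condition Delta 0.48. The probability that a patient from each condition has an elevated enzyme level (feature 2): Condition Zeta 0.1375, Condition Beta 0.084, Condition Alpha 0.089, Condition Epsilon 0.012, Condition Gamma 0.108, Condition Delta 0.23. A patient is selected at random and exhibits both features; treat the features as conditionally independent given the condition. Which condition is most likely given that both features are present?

Condition Delta

Unnormalized posteriors (prior × likelihood):
  Condition Zeta: 0.04 × 0.17 × 0.1375 = 0.000935
  Condition Beta: 0.25 × 0.06 × 0.084 = 0.00126
  Condition Alpha: 0.13 × 0.12 × 0.089 = 0.0013884
  Condition Epsilon: 0.39 × 0.074 × 0.012 = 0.00034632
  Condition Gamma: 0.08 × 0.218 × 0.108 = 0.00188352
  Condition Delta: 0.11 × 0.48 × 0.23 = 0.012144
Normalizing constant = 0.01795724.
Largest term belongs to Condition Delta, so Condition Delta is most probable.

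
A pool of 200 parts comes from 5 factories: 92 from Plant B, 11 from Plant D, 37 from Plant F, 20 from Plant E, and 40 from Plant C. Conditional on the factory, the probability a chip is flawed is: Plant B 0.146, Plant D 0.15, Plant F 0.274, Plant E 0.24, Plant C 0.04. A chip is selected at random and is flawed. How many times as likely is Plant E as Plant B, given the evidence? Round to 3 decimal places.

Compute prior × likelihood for every hypothesis:
  Plant B: 0.46 × 0.146 = 0.06716
  Plant D: 0.055 × 0.15 = 0.00825
  Plant F: 0.185 × 0.274 = 0.05069
  Plant E: 0.1 × 0.24 = 0.024
  Plant C: 0.2 × 0.04 = 0.008
Sum = 0.1581.
The ratio is 0.024 / 0.06716 (the normalizer cancels) = 0.357.

0.357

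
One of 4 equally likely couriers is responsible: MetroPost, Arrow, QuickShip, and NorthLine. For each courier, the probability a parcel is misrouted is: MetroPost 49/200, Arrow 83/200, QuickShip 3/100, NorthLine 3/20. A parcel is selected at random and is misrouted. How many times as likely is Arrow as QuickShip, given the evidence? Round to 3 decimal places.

With a uniform prior (1/4 each), posterior ∝ likelihood:
  MetroPost: 0.245
  Arrow: 0.415
  QuickShip: 0.03
  NorthLine: 0.15
Total = 0.84.
The ratio is 0.415 / 0.03 (the normalizer cancels) = 13.833.

13.833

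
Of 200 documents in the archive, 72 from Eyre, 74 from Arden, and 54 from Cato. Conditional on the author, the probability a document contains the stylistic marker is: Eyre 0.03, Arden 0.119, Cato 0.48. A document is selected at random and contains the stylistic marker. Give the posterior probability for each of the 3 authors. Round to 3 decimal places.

By Bayes' rule, posterior ∝ prior × likelihood:
  Eyre: 0.36 × 0.03 = 0.0108
  Arden: 0.37 × 0.119 = 0.04403
  Cato: 0.27 × 0.48 = 0.1296
Total = 0.18443.
P(Eyre | marker) = 0.0108/0.18443 ≈ 0.059
P(Arden | marker) = 0.04403/0.18443 ≈ 0.239
P(Cato | marker) = 0.1296/0.18443 ≈ 0.703

Eyre 0.059, Arden 0.239, Cato 0.703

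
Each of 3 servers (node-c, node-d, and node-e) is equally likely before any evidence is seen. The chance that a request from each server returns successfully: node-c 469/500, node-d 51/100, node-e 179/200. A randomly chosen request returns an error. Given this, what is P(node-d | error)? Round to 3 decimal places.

0.746

Taking complements, P(error | each) = node-c 0.062, node-d 0.49, node-e 0.105.
Since the prior is uniform, the posterior is proportional to the likelihood:
  node-c: 0.062
  node-d: 0.49
  node-e: 0.105
Total = 0.657.
P(node-d | evidence) = 0.49 / 0.657 ≈ 0.746.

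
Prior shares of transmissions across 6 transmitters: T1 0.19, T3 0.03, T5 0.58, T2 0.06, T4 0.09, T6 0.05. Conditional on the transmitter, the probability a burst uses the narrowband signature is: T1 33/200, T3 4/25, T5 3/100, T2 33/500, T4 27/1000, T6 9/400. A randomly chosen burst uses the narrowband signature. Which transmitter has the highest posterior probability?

T1

By Bayes' rule, posterior ∝ prior × likelihood:
  T1: 0.19 × 0.165 = 0.03135
  T3: 0.03 × 0.16 = 0.0048
  T5: 0.58 × 0.03 = 0.0174
  T2: 0.06 × 0.066 = 0.00396
  T4: 0.09 × 0.027 = 0.00243
  T6: 0.05 × 0.0225 = 0.001125
Total = 0.061065.
Largest term belongs to T1, so T1 is most probable.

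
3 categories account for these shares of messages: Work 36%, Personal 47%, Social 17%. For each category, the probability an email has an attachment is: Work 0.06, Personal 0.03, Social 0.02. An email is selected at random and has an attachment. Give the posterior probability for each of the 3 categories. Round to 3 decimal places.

Prior × likelihood for each hypothesis:
  Work: 0.36 × 0.06 = 0.0216
  Personal: 0.47 × 0.03 = 0.0141
  Social: 0.17 × 0.02 = 0.0034
Total = 0.0391.
P(Work | attachment) = 0.0216/0.0391 ≈ 0.552
P(Personal | attachment) = 0.0141/0.0391 ≈ 0.361
P(Social | attachment) = 0.0034/0.0391 ≈ 0.087

Work 0.552, Personal 0.361, Social 0.087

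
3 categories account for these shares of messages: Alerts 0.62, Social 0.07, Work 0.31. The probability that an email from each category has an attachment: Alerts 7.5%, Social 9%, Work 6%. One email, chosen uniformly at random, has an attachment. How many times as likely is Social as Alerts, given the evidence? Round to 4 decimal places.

0.1355

By Bayes' rule, posterior ∝ prior × likelihood:
  Alerts: 0.62 × 0.075 = 0.0465
  Social: 0.07 × 0.09 = 0.0063
  Work: 0.31 × 0.06 = 0.0186
Total = 0.0714.
The ratio is 0.0063 / 0.0465 (the normalizer cancels) = 0.1355.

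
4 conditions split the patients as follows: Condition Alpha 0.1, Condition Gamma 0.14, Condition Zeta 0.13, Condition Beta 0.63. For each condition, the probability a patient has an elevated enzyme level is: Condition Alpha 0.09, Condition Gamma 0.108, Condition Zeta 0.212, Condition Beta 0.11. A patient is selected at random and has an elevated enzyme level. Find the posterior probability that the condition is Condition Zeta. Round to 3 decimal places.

0.228

Unnormalized posteriors (prior × likelihood):
  Condition Alpha: 0.1 × 0.09 = 0.009
  Condition Gamma: 0.14 × 0.108 = 0.01512
  Condition Zeta: 0.13 × 0.212 = 0.02756
  Condition Beta: 0.63 × 0.11 = 0.0693
Sum = 0.12098.
P(Condition Zeta | evidence) = 0.02756 / 0.12098 ≈ 0.228.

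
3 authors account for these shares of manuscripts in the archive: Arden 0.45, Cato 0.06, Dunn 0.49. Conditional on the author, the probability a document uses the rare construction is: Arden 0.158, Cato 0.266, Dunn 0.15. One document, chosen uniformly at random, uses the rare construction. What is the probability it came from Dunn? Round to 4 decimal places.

0.4578

Prior × likelihood for each hypothesis:
  Arden: 0.45 × 0.158 = 0.0711
  Cato: 0.06 × 0.266 = 0.01596
  Dunn: 0.49 × 0.15 = 0.0735
Total = 0.16056.
P(Dunn | evidence) = 0.0735 / 0.16056 ≈ 0.4578.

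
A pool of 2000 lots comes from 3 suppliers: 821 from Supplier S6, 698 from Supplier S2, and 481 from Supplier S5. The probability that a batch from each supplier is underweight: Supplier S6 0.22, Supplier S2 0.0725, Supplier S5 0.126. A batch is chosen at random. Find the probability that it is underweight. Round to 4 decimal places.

Unnormalized posteriors (prior × likelihood):
  Supplier S6: 0.4105 × 0.22 = 0.09031
  Supplier S2: 0.349 × 0.0725 = 0.0253025
  Supplier S5: 0.2405 × 0.126 = 0.030303
P(underweight) = 0.09031 + 0.0253025 + 0.030303 = 0.1459155 → 0.1459.

0.1459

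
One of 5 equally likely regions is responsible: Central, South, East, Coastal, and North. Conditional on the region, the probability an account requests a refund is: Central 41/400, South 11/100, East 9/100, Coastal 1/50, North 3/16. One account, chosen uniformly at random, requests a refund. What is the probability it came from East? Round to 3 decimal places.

0.176

With a uniform prior (1/5 each), posterior ∝ likelihood:
  Central: 0.1025
  South: 0.11
  East: 0.09
  Coastal: 0.02
  North: 0.1875
Total = 0.51.
P(East | evidence) = 0.09 / 0.51 ≈ 0.176.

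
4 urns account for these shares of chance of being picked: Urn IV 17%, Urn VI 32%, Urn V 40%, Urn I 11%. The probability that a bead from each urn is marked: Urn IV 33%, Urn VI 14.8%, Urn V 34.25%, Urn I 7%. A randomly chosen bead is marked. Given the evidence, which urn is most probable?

Compute prior × likelihood for every hypothesis:
  Urn IV: 0.17 × 0.33 = 0.0561
  Urn VI: 0.32 × 0.148 = 0.04736
  Urn V: 0.4 × 0.3425 = 0.137
  Urn I: 0.11 × 0.07 = 0.0077
Sum = 0.24816.
Largest term belongs to Urn V, so Urn V is most probable.

Urn V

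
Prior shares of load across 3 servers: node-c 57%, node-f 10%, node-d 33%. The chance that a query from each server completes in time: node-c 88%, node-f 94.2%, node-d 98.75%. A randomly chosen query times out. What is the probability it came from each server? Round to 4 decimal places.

Taking complements, P(timeout | each) = node-c 0.12, node-f 0.058, node-d 0.0125.
Unnormalized posteriors (prior × likelihood):
  node-c: 0.57 × 0.12 = 0.0684
  node-f: 0.1 × 0.058 = 0.0058
  node-d: 0.33 × 0.0125 = 0.004125
Sum = 0.078325.
P(node-c | timeout) = 0.0684/0.078325 ≈ 0.8733
P(node-f | timeout) = 0.0058/0.078325 ≈ 0.0741
P(node-d | timeout) = 0.004125/0.078325 ≈ 0.0527
(Check: 0.8733+0.0741+0.0527 = 1.0001.)

node-c 0.8733, node-f 0.0741, node-d 0.0527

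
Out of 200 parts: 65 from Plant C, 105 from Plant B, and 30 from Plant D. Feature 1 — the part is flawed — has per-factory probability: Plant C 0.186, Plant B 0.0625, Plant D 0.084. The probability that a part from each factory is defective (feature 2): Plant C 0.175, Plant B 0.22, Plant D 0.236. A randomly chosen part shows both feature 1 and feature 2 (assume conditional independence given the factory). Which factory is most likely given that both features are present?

By Bayes' rule, posterior ∝ prior × likelihood:
  Plant C: 0.325 × 0.186 × 0.175 = 0.01057875
  Plant B: 0.525 × 0.0625 × 0.22 = 0.00721875
  Plant D: 0.15 × 0.084 × 0.236 = 0.0029736
Normalizing constant = 0.0207711.
Largest term belongs to Plant C, so Plant C is most probable.

Plant C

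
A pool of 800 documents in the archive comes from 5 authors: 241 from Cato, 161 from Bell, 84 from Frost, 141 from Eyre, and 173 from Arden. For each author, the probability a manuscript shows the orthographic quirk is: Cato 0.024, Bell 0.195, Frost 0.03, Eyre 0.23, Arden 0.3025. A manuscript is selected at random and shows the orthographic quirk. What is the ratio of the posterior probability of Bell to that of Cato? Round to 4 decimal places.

5.4279

Compute prior × likelihood for every hypothesis:
  Cato: 0.30125 × 0.024 = 0.00723
  Bell: 0.20125 × 0.195 = 0.03924375
  Frost: 0.105 × 0.03 = 0.00315
  Eyre: 0.17625 × 0.23 = 0.0405375
  Arden: 0.21625 × 0.3025 = 0.065415625
Total = 0.155576875.
The ratio is 0.03924375 / 0.00723 (the normalizer cancels) = 5.4279.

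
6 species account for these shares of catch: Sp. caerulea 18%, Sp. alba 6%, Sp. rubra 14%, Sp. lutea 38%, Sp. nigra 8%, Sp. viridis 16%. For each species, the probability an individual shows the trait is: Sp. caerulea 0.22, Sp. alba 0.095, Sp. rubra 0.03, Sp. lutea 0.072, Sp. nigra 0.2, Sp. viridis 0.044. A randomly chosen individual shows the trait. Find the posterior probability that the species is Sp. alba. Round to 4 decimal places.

0.0571

Prior × likelihood for each hypothesis:
  Sp. caerulea: 0.18 × 0.22 = 0.0396
  Sp. alba: 0.06 × 0.095 = 0.0057
  Sp. rubra: 0.14 × 0.03 = 0.0042
  Sp. lutea: 0.38 × 0.072 = 0.02736
  Sp. nigra: 0.08 × 0.2 = 0.016
  Sp. viridis: 0.16 × 0.044 = 0.00704
Sum = 0.0999.
P(Sp. alba | evidence) = 0.0057 / 0.0999 ≈ 0.0571.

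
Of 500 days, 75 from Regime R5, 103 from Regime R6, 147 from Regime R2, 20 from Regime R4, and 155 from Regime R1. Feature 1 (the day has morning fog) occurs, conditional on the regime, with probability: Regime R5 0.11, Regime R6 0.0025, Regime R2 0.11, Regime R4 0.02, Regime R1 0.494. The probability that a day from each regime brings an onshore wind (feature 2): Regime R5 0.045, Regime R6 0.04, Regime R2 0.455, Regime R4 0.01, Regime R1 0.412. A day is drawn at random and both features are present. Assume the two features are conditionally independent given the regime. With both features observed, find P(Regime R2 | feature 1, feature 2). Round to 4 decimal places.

0.1873

Compute prior × likelihood for every hypothesis:
  Regime R5: 0.15 × 0.11 × 0.045 = 0.0007425
  Regime R6: 0.206 × 0.0025 × 0.04 = 0.0000206
  Regime R2: 0.294 × 0.11 × 0.455 = 0.0147147
  Regime R4: 0.04 × 0.02 × 0.01 = 0.000008
  Regime R1: 0.31 × 0.494 × 0.412 = 0.06309368
Sum = 0.07857948.
P(Regime R2 | evidence) = 0.0147147 / 0.07857948 ≈ 0.1873.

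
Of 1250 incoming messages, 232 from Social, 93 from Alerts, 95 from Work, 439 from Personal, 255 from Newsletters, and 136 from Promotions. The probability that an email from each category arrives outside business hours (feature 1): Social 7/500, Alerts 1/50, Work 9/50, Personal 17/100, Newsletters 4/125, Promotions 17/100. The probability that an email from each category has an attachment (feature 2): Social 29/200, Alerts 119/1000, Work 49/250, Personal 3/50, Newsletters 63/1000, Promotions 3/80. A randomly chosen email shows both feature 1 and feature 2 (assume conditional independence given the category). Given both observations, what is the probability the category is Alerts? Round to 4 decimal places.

Prior × likelihood for each hypothesis:
  Social: 0.1856 × 0.014 × 0.145 = 0.000376768
  Alerts: 0.0744 × 0.02 × 0.119 = 0.000177072
  Work: 0.076 × 0.18 × 0.196 = 0.00268128
  Personal: 0.3512 × 0.17 × 0.06 = 0.00358224
  Newsletters: 0.204 × 0.032 × 0.063 = 0.000411264
  Promotions: 0.1088 × 0.17 × 0.0375 = 0.0006936
Normalizing constant = 0.007922224.
P(Alerts | evidence) = 0.000177072 / 0.007922224 ≈ 0.0224.

0.0224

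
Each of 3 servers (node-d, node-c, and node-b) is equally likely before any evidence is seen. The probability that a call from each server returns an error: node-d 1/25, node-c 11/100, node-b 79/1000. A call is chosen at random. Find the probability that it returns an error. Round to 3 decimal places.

0.076

With a uniform prior (1/3 each), posterior ∝ likelihood:
  node-d: 0.04
  node-c: 0.11
  node-b: 0.079
P(error) = (1/3) × (0.04 + 0.11 + 0.079) = 0.229/3 ≈ 0.076.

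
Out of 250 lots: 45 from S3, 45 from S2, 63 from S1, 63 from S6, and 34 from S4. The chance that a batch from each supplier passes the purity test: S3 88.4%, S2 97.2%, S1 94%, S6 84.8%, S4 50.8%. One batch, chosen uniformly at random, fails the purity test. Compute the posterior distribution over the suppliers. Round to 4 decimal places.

Taking complements, P(off-spec | each) = S3 0.116, S2 0.028, S1 0.06, S6 0.152, S4 0.492.
Compute prior × likelihood for every hypothesis:
  S3: 0.18 × 0.116 = 0.02088
  S2: 0.18 × 0.028 = 0.00504
  S1: 0.252 × 0.06 = 0.01512
  S6: 0.252 × 0.152 = 0.038304
  S4: 0.136 × 0.492 = 0.066912
Normalizing constant = 0.146256.
P(S3 | off-spec) = 0.02088/0.146256 ≈ 0.1428
P(S2 | off-spec) = 0.00504/0.146256 ≈ 0.0345
P(S1 | off-spec) = 0.01512/0.146256 ≈ 0.1034
P(S6 | off-spec) = 0.038304/0.146256 ≈ 0.2619
P(S4 | off-spec) = 0.066912/0.146256 ≈ 0.4575
(Check: 0.1428+0.0345+0.1034+0.2619+0.4575 = 1.0001.)

S3 0.1428, S2 0.0345, S1 0.1034, S6 0.2619, S4 0.4575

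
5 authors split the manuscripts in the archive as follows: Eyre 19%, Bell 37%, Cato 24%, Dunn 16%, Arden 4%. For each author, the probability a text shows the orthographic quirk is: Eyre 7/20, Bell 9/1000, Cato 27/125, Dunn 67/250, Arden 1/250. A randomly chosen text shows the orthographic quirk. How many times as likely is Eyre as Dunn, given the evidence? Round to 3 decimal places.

1.551

By Bayes' rule, posterior ∝ prior × likelihood:
  Eyre: 0.19 × 0.35 = 0.0665
  Bell: 0.37 × 0.009 = 0.00333
  Cato: 0.24 × 0.216 = 0.05184
  Dunn: 0.16 × 0.268 = 0.04288
  Arden: 0.04 × 0.004 = 0.00016
Sum = 0.16471.
The ratio is 0.0665 / 0.04288 (the normalizer cancels) = 1.551.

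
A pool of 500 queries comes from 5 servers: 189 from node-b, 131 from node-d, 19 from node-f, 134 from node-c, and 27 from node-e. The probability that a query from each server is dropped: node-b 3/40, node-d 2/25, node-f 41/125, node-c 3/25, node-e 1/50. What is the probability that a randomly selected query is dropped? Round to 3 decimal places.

Compute prior × likelihood for every hypothesis:
  node-b: 0.378 × 0.075 = 0.02835
  node-d: 0.262 × 0.08 = 0.02096
  node-f: 0.038 × 0.328 = 0.012464
  node-c: 0.268 × 0.12 = 0.03216
  node-e: 0.054 × 0.02 = 0.00108
P(dropped) = 0.02835 + 0.02096 + 0.012464 + 0.03216 + 0.00108 = 0.095014 → 0.095.

0.095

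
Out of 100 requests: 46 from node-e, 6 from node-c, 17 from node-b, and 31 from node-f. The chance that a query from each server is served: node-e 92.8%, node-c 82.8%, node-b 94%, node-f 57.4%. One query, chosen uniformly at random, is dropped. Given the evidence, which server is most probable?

Taking complements, P(dropped | each) = node-e 0.072, node-c 0.172, node-b 0.06, node-f 0.426.
Compute prior × likelihood for every hypothesis:
  node-e: 0.46 × 0.072 = 0.03312
  node-c: 0.06 × 0.172 = 0.01032
  node-b: 0.17 × 0.06 = 0.0102
  node-f: 0.31 × 0.426 = 0.13206
Total = 0.1857.
Largest term belongs to node-f, so node-f is most probable.

node-f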